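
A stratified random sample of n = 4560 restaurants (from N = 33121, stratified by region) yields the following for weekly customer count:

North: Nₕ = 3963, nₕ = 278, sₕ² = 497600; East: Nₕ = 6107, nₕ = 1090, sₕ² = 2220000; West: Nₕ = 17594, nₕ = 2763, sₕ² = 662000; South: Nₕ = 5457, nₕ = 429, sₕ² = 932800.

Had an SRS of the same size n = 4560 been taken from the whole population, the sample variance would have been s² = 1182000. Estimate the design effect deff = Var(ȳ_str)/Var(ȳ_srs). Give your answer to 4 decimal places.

Var(ȳ_str) = Σ Wₕ²(1−fₕ)sₕ²/nₕ with Wₕ = Nₕ/33121:
  North: (3963/33121)²·(1−278/3963)·497600/278 = 23.828146
  East: (6107/33121)²·(1−1090/6107)·2220000/1090 = 56.884195
  West: (17594/33121)²·(1−2763/17594)·662000/2763 = 56.990865
  South: (5457/33121)²·(1−429/5457)·932800/429 = 54.384305
  → Var(ȳ_str) = 192.08751.
Var(ȳ_srs) = (1 − 4560/33121)·1182000/4560 = 223.5232.
deff = 192.08751 / 223.5232 = 0.8594.

0.8594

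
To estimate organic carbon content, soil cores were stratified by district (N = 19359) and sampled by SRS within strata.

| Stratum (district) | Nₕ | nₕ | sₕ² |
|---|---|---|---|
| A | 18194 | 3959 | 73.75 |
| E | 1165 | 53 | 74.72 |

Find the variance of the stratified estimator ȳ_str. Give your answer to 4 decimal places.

0.0177

Var(ȳ_str) = Σₕ Wₕ²(1 − fₕ)sₕ²/nₕ with Wₕ = Nₕ/N, N = 19359.
A: Wₕ = 0.93982127; term = 0.93982127²·(1 − 0.21759921)·73.75/3959 = 0.012873491.
E: Wₕ = 0.06017873; term = 0.06017873²·(1 − 0.04549356)·74.72/53 = 0.0048733305.
Sum = 0.017746822.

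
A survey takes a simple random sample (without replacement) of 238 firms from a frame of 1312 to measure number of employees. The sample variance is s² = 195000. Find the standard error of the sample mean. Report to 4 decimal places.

Under SRS without replacement, Var(ȳ) = (1 − f)·s²/n with f = n/N = 238/1312 = 0.18140244.
Var(ȳ) = (1 − 0.18140244)·195000/238 = 0.81859756·819.32773 = 670.69968.
SE(ȳ) = √(670.69968) = 25.8979.

25.8979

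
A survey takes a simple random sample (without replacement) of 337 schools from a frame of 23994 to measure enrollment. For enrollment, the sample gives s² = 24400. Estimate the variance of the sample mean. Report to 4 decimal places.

71.3866

Under SRS without replacement, Var(ȳ) = (1 − f)·s²/n with f = n/N = 337/23994 = 0.01404518.
Var(ȳ) = (1 − 0.01404518)·24400/337 = 0.98595482·72.403561 = 71.38664.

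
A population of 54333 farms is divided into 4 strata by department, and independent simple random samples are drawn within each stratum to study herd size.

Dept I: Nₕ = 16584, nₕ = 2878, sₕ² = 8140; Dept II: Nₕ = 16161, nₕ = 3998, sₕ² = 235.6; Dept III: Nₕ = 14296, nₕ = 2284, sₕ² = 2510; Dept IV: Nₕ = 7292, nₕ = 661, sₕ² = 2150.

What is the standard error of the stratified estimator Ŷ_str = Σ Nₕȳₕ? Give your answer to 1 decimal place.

Var(Ŷ_str) = Σₕ Nₕ²(1 − fₕ)sₕ²/nₕ.
Dept I: 16584²·(1 − 2878/16584)·8140/2878 = 6.428855 × 10^8.
Dept II: 16161²·(1 − 3998/16161)·235.6/3998 = 1.1583543 × 10^7.
Dept III: 14296²·(1 − 2284/14296)·2510/2284 = 1.8871546 × 10^8.
Dept IV: 7292²·(1 − 661/7292)·2150/661 = 1.5727608 × 10^8.
Sum = 1.0004606 × 10^9.
SE = √(1.0004606 × 10^9) = 31630.1.

31630.1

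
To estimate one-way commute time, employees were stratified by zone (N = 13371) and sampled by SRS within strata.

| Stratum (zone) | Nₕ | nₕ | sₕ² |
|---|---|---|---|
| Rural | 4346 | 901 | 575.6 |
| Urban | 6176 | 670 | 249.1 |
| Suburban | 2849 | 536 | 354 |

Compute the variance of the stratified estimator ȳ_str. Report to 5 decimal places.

Var(ȳ_str) = Σₕ Wₕ²(1 − fₕ)sₕ²/nₕ with Wₕ = Nₕ/N, N = 13371.
Rural: Wₕ = 0.32503179; term = 0.32503179²·(1 − 0.20731707)·575.6/901 = 0.053499185.
Urban: Wₕ = 0.46189515; term = 0.46189515²·(1 − 0.10848446)·249.1/670 = 0.070715504.
Suburban: Wₕ = 0.21307307; term = 0.21307307²·(1 − 0.18813619)·354/536 = 0.024343262.
Sum = 0.14855795.

0.14856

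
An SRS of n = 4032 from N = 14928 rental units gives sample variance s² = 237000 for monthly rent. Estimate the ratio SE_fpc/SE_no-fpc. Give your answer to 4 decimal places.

f = n/N = 4032/14928 = 0.27009646.
SE_no-fpc = √(s²/n) = 7.6667961; SE_fpc = √((1−f)s²/n) = 6.5500806.
Ratio = √(1−f) = 0.85434392.

0.8543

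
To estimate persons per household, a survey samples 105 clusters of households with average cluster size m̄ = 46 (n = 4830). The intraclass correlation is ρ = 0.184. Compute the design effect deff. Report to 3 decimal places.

9.280

deff = 1 + (46 − 1)·0.184 = 1 + 8.28 = 9.28.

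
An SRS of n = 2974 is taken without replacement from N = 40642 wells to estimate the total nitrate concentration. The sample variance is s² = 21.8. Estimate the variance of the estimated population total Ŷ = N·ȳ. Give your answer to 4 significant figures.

1.122 × 10^7

Var(Ŷ) = N²·Var(ȳ) = N²·(1 − n/N)·s²/n.
f = 2974/40642 = 0.07317553; Var(ȳ) = 0.92682447·21.8/2974 = 0.0067938041.
Var(Ŷ) = 40642² · 0.0067938041 = 1.1221817 × 10^7.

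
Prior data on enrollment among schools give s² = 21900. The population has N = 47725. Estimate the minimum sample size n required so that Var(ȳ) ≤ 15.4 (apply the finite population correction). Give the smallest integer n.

Without fpc, n₀ = s²/D = 21900/15.4 = 1422.0779.
With fpc, (1 − n/N)·s²/n ≤ D requires n ≥ n₀/(1 + n₀/N) = 1422.0779/(1 + 1422.0779/47725) = 1380.9299.
Rounding up, n = 1381.

1381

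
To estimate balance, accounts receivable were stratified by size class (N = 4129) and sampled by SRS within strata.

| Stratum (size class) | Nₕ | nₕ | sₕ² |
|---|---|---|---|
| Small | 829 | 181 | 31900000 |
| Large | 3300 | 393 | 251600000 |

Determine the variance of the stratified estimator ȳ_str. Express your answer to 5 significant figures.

Var(ȳ_str) = Σₕ Wₕ²(1 − fₕ)sₕ²/nₕ with Wₕ = Nₕ/N, N = 4129.
Small: Wₕ = 0.20077501; term = 0.20077501²·(1 − 0.21833534)·31900000/181 = 5553.3095.
Large: Wₕ = 0.79922499; term = 0.79922499²·(1 − 0.11909091)·251600000/393 = 360236.15.
Sum = 365789.46.

365790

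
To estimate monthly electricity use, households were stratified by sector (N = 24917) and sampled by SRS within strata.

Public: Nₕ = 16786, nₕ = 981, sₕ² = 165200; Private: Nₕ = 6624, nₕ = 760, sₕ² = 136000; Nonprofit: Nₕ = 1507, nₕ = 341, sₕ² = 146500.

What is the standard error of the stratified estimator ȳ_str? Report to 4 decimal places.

Var(ȳ_str) = Σₕ Wₕ²(1 − fₕ)sₕ²/nₕ with Wₕ = Nₕ/N, N = 24917.
Public: Wₕ = 0.67367661; term = 0.67367661²·(1 − 0.05844156)·165200/981 = 71.960016.
Private: Wₕ = 0.26584260; term = 0.26584260²·(1 − 0.11473430)·136000/760 = 11.195619.
Nonprofit: Wₕ = 0.06048080; term = 0.06048080²·(1 − 0.22627737)·146500/341 = 1.2159159.
Sum = 84.371551.
SE = √(84.371551) = 9.1854.

9.1854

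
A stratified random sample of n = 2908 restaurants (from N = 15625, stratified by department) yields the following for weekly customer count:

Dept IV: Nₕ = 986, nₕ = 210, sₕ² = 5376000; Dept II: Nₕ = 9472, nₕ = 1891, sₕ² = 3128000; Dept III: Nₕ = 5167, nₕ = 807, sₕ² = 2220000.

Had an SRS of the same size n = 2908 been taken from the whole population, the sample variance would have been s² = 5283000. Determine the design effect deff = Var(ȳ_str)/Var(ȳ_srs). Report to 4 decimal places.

Var(ȳ_str) = Σ Wₕ²(1−fₕ)sₕ²/nₕ with Wₕ = Nₕ/15625:
  Dept IV: (986/15625)²·(1−210/986)·5376000/210 = 80.230325
  Dept II: (9472/15625)²·(1−1891/9472)·3128000/1891 = 486.52297
  Dept III: (5167/15625)²·(1−807/5167)·2220000/807 = 253.8425
  → Var(ȳ_str) = 820.5958.
Var(ȳ_srs) = (1 − 2908/15625)·5283000/2908 = 1478.6005.
deff = 820.5958 / 1478.6005 = 0.5550.

0.5550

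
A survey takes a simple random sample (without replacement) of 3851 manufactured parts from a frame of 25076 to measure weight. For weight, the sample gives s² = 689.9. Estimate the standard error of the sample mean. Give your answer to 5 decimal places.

Under SRS without replacement, Var(ȳ) = (1 − f)·s²/n with f = n/N = 3851/25076 = 0.15357314.
Var(ȳ) = (1 − 0.15357314)·689.9/3851 = 0.84642686·0.17914827 = 0.15163591.
SE(ȳ) = √(0.15163591) = 0.38940.

0.38940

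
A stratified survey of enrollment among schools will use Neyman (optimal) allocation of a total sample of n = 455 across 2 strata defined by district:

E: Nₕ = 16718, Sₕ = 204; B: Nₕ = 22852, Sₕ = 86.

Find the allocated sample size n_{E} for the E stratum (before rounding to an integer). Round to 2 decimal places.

Neyman allocation: nₕ = n·NₕSₕ / Σⱼ NⱼSⱼ.
Σ NⱼSⱼ = 16718·204 + 22852·86 = 5.375744 × 10^6.
n_{E} = 455·16718·204 / (5.375744 × 10^6) = 288.66.

288.66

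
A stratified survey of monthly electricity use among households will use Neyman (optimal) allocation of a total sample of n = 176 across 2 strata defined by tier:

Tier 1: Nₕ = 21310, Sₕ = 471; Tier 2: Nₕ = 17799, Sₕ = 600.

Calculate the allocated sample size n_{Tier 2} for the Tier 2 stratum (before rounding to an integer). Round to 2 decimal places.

Neyman allocation: nₕ = n·NₕSₕ / Σⱼ NⱼSⱼ.
Σ NⱼSⱼ = 21310·471 + 17799·600 = 2.071641 × 10^7.
n_{Tier 2} = 176·17799·600 / (2.071641 × 10^7) = 90.73.

90.73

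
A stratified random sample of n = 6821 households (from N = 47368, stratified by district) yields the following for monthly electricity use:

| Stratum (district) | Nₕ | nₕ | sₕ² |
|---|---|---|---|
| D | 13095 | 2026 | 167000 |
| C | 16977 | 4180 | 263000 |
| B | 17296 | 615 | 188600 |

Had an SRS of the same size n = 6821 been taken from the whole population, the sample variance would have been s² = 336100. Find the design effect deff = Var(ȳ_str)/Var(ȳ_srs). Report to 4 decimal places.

1.2056

Var(ȳ_str) = Σ Wₕ²(1−fₕ)sₕ²/nₕ with Wₕ = Nₕ/47368:
  D: (13095/47368)²·(1−2026/13095)·167000/2026 = 5.3250149
  C: (16977/47368)²·(1−4180/16977)·263000/4180 = 6.0922608
  B: (17296/47368)²·(1−615/17296)·188600/615 = 39.433401
  → Var(ȳ_str) = 50.850677.
Var(ȳ_srs) = (1 − 6821/47368)·336100/6821 = 42.178792.
deff = 50.850677 / 42.178792 = 1.2056.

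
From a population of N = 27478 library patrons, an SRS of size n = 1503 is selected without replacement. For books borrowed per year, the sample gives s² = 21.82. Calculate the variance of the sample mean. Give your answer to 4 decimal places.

Under SRS without replacement, Var(ȳ) = (1 − f)·s²/n with f = n/N = 1503/27478 = 0.05469830.
Var(ȳ) = (1 − 0.05469830)·21.82/1503 = 0.94530170·0.014517631 = 0.013723542.

0.0137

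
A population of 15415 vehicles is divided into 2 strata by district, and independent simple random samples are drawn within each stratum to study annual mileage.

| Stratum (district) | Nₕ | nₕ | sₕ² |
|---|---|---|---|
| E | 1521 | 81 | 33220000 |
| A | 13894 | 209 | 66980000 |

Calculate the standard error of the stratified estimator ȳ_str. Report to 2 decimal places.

Var(ȳ_str) = Σₕ Wₕ²(1 − fₕ)sₕ²/nₕ with Wₕ = Nₕ/N, N = 15415.
E: Wₕ = 0.09867013; term = 0.09867013²·(1 − 0.05325444)·33220000/81 = 3780.239.
A: Wₕ = 0.90132987; term = 0.90132987²·(1 − 0.01504246)·66980000/209 = 256438.89.
Sum = 260219.13.
SE = √(260219.13) = 510.12.

510.12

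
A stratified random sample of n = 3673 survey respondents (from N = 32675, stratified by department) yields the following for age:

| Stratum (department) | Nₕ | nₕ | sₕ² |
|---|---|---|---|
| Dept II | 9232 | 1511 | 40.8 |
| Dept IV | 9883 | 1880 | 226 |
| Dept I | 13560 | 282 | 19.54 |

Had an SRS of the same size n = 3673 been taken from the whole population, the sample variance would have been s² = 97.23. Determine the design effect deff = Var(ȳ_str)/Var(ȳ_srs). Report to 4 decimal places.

0.9531

Var(ȳ_str) = Σ Wₕ²(1−fₕ)sₕ²/nₕ with Wₕ = Nₕ/32675:
  Dept II: (9232/32675)²·(1−1511/9232)·40.8/1511 = 0.0018027432
  Dept IV: (9883/32675)²·(1−1880/9883)·226/1880 = 0.0089055554
  Dept I: (13560/32675)²·(1−282/13560)·19.54/282 = 0.011685212
  → Var(ȳ_str) = 0.022393511.
Var(ȳ_srs) = (1 − 3673/32675)·97.23/3673 = 0.02349588.
deff = 0.022393511 / 0.02349588 = 0.9531.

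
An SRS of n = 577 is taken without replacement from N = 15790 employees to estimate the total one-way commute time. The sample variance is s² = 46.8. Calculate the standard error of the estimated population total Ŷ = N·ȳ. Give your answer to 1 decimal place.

4414.0

Var(Ŷ) = N²·Var(ȳ) = N²·(1 − n/N)·s²/n.
f = 577/15790 = 0.03654212; Var(ȳ) = 0.96345788·46.8/577 = 0.078145284.
Var(Ŷ) = 15790² · 0.078145284 = 1.9483503 × 10^7.
SE(Ŷ) = √(1.9483503 × 10^7) = 4414.0.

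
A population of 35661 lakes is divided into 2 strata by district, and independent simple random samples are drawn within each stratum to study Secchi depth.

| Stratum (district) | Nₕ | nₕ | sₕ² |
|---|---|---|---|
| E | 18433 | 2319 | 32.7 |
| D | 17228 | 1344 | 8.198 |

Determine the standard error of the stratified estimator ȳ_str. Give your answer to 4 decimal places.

0.0679

Var(ȳ_str) = Σₕ Wₕ²(1 − fₕ)sₕ²/nₕ with Wₕ = Nₕ/N, N = 35661.
E: Wₕ = 0.51689521; term = 0.51689521²·(1 − 0.12580698)·32.7/2319 = 0.0032935128.
D: Wₕ = 0.48310479; term = 0.48310479²·(1 − 0.07801254)·8.198/1344 = 0.0013125515.
Sum = 0.0046060643.
SE = √(0.0046060643) = 0.0679.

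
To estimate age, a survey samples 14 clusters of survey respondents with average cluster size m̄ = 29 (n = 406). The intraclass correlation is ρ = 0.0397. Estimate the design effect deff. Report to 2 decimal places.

deff = 1 + (29 − 1)·0.0397 = 1 + 1.1116 = 2.1116.

2.11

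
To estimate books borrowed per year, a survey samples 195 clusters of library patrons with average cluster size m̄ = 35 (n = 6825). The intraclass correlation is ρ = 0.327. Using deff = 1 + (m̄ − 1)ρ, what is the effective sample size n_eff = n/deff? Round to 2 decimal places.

563.21

deff = 1 + (35 − 1)·0.327 = 1 + 11.118 = 12.118.
n_eff = 6825 / 12.118 = 563.21.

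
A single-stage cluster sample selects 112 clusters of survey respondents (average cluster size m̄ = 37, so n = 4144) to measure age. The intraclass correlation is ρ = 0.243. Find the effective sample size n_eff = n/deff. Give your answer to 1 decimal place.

deff = 1 + (37 − 1)·0.243 = 1 + 8.748 = 9.748.
n_eff = 4144 / 9.748 = 425.1.

425.1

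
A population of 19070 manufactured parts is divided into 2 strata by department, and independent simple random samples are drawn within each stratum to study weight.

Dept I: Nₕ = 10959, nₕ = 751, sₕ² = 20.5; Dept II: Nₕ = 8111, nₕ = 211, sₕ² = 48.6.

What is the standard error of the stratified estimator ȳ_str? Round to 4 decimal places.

Var(ȳ_str) = Σₕ Wₕ²(1 − fₕ)sₕ²/nₕ with Wₕ = Nₕ/N, N = 19070.
Dept I: Wₕ = 0.57467226; term = 0.57467226²·(1 − 0.06852815)·20.5/751 = 0.0083969995.
Dept II: Wₕ = 0.42532774; term = 0.42532774²·(1 − 0.02601405)·48.6/211 = 0.040583913.
Sum = 0.048980913.
SE = √(0.048980913) = 0.2213.

0.2213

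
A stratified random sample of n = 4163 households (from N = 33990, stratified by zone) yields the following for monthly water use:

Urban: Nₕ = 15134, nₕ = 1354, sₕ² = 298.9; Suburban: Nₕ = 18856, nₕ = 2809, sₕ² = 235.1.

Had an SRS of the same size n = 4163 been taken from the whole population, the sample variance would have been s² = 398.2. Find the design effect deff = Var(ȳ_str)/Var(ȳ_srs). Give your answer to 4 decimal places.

0.7359

Var(ȳ_str) = Σ Wₕ²(1−fₕ)sₕ²/nₕ with Wₕ = Nₕ/33990:
  Urban: (15134/33990)²·(1−1354/15134)·298.9/1354 = 0.039848123
  Suburban: (18856/33990)²·(1−2809/18856)·235.1/2809 = 0.021920072
  → Var(ȳ_str) = 0.061768195.
Var(ȳ_srs) = (1 − 4163/33990)·398.2/4163 = 0.083936964.
deff = 0.061768195 / 0.083936964 = 0.7359.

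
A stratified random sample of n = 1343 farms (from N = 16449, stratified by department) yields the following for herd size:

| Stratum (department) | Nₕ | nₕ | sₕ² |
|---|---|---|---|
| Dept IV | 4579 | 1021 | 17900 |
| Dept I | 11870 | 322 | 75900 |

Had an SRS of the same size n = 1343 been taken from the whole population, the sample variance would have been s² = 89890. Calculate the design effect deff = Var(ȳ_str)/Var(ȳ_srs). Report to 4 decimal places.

1.9599

Var(ȳ_str) = Σ Wₕ²(1−fₕ)sₕ²/nₕ with Wₕ = Nₕ/16449:
  Dept IV: (4579/16449)²·(1−1021/4579)·17900/1021 = 1.055662
  Dept I: (11870/16449)²·(1−322/11870)·75900/322 = 119.41652
  → Var(ȳ_str) = 120.47218.
Var(ȳ_srs) = (1 − 1343/16449)·89890/1343 = 61.467471.
deff = 120.47218 / 61.467471 = 1.9599.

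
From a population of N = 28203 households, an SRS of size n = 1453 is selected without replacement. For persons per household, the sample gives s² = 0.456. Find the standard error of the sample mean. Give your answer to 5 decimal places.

Under SRS without replacement, Var(ȳ) = (1 − f)·s²/n with f = n/N = 1453/28203 = 0.05151934.
Var(ȳ) = (1 − 0.05151934)·0.456/1453 = 0.94848066·3.1383345 × 10^-4 = 2.9766496 × 10^-4.
SE(ȳ) = √(2.9766496 × 10^-4) = 0.01725.

0.01725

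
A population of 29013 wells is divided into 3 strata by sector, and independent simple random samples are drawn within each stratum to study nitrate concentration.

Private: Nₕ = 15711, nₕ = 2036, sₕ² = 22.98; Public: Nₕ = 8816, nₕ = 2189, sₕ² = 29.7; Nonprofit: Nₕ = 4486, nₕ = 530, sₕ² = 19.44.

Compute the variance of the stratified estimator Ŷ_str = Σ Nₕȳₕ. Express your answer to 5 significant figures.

Var(Ŷ_str) = Σₕ Nₕ²(1 − fₕ)sₕ²/nₕ.
Private: 15711²·(1 − 2036/15711)·22.98/2036 = 2.4249535 × 10^6.
Public: 8816²·(1 − 2189/8816)·29.7/2189 = 792682.44.
Nonprofit: 4486²·(1 − 530/4486)·19.44/530 = 650932.48.
Sum = 3.8685684 × 10^6.

3.8686 × 10^6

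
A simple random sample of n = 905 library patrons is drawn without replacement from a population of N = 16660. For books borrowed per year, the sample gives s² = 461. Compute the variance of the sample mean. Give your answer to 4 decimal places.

Under SRS without replacement, Var(ȳ) = (1 − f)·s²/n with f = n/N = 905/16660 = 0.05432173.
Var(ȳ) = (1 − 0.05432173)·461/905 = 0.94567827·0.50939227 = 0.4817212.

0.4817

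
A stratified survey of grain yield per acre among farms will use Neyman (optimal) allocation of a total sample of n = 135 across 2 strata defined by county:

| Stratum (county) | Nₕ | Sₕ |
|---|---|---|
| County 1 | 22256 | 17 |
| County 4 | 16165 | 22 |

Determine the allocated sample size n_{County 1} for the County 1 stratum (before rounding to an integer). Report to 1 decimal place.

69.6

Neyman allocation: nₕ = n·NₕSₕ / Σⱼ NⱼSⱼ.
Σ NⱼSⱼ = 22256·17 + 16165·22 = 733982.
n_{County 1} = 135·22256·17 / 733982 = 69.6.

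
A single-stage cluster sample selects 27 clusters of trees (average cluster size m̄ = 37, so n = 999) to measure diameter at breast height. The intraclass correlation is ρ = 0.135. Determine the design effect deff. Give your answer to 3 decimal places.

5.860

deff = 1 + (37 − 1)·0.135 = 1 + 4.86 = 5.86.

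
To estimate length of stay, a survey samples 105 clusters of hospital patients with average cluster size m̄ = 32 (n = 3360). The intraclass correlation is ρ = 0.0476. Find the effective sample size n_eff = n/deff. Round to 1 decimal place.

1357.2

deff = 1 + (32 − 1)·0.0476 = 1 + 1.4756 = 2.4756.
n_eff = 3360 / 2.4756 = 1357.2.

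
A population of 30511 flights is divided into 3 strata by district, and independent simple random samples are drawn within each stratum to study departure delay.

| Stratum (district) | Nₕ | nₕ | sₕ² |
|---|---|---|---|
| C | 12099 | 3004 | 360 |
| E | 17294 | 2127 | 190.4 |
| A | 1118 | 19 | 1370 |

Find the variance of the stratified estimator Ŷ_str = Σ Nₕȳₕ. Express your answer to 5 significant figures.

1.2526 × 10^8

Var(Ŷ_str) = Σₕ Nₕ²(1 − fₕ)sₕ²/nₕ.
C: 12099²·(1 − 3004/12099)·360/3004 = 1.3187266 × 10^7.
E: 17294²·(1 − 2127/17294)·190.4/2127 = 2.3479811 × 10^7.
A: 1118²·(1 − 19/1118)·1370/19 = 8.8594439 × 10^7.
Sum = 1.2526152 × 10^8.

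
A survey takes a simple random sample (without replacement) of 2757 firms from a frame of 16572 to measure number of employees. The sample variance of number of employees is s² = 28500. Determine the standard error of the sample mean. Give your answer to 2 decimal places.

2.94

Under SRS without replacement, Var(ȳ) = (1 − f)·s²/n with f = n/N = 2757/16572 = 0.16636495.
Var(ȳ) = (1 − 0.16636495)·28500/2757 = 0.83363505·10.337323 = 8.6175549.
SE(ȳ) = √(8.6175549) = 2.94.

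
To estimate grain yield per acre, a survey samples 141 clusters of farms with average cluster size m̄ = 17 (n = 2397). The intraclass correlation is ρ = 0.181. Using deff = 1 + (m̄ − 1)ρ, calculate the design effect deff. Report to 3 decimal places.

deff = 1 + (17 − 1)·0.181 = 1 + 2.896 = 3.896.

3.896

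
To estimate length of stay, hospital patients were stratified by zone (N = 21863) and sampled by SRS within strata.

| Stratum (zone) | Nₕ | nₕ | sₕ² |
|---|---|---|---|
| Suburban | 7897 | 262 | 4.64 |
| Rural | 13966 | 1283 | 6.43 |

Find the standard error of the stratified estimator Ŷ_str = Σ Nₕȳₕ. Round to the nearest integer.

Var(Ŷ_str) = Σₕ Nₕ²(1 − fₕ)sₕ²/nₕ.
Suburban: 7897²·(1 − 262/7897)·4.64/262 = 1.067795 × 10^6.
Rural: 13966²·(1 − 1283/13966)·6.43/1283 = 887724.79.
Sum = 1.9555198 × 10^6.
SE = √(1.9555198 × 10^6) = 1398.

1398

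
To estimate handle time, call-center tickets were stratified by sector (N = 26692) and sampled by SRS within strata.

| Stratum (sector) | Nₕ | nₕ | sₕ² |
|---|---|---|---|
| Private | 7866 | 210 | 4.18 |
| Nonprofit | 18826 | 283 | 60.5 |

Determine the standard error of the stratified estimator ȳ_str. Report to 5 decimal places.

Var(ȳ_str) = Σₕ Wₕ²(1 − fₕ)sₕ²/nₕ with Wₕ = Nₕ/N, N = 26692.
Private: Wₕ = 0.29469504; term = 0.29469504²·(1 − 0.02669718)·4.18/210 = 0.0016824828.
Nonprofit: Wₕ = 0.70530496; term = 0.70530496²·(1 − 0.01503240)·60.5/283 = 0.10474776.
Sum = 0.10643024.
SE = √(0.10643024) = 0.32624.

0.32624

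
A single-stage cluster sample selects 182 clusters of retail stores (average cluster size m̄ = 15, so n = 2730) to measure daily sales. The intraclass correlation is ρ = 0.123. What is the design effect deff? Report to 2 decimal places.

deff = 1 + (15 − 1)·0.123 = 1 + 1.722 = 2.722.

2.72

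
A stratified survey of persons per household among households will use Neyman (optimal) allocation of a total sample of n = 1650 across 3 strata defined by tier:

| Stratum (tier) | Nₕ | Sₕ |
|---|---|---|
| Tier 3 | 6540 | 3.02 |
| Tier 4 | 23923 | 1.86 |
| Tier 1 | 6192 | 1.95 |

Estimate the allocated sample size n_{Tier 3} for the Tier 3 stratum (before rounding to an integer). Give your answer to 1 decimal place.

Neyman allocation: nₕ = n·NₕSₕ / Σⱼ NⱼSⱼ.
Σ NⱼSⱼ = 6540·3.02 + 23923·1.86 + 6192·1.95 = 76321.98.
n_{Tier 3} = 1650·6540·3.02 / 76321.98 = 427.0.

427.0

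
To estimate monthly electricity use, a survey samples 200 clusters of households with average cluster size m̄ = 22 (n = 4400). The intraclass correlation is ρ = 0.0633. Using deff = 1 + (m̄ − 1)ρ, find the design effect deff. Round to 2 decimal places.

2.33

deff = 1 + (22 − 1)·0.0633 = 1 + 1.3293 = 2.3293.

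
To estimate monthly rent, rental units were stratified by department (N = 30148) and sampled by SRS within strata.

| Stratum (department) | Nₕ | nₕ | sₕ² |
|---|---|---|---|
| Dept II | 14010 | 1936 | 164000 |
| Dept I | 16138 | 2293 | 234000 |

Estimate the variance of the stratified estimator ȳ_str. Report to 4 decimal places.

40.8520

Var(ȳ_str) = Σₕ Wₕ²(1 − fₕ)sₕ²/nₕ with Wₕ = Nₕ/N, N = 30148.
Dept II: Wₕ = 0.46470744; term = 0.46470744²·(1 − 0.13818701)·164000/1936 = 15.76561.
Dept I: Wₕ = 0.53529256; term = 0.53529256²·(1 − 0.14208700)·234000/2293 = 25.086349.
Sum = 40.851959.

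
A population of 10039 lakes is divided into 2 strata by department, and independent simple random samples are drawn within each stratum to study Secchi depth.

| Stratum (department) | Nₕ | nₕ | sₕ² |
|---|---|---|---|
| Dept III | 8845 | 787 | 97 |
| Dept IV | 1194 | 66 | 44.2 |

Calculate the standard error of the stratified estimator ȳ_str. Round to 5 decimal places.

0.31002

Var(ȳ_str) = Σₕ Wₕ²(1 − fₕ)sₕ²/nₕ with Wₕ = Nₕ/N, N = 10039.
Dept III: Wₕ = 0.88106385; term = 0.88106385²·(1 − 0.08897682)·97/787 = 0.087164811.
Dept IV: Wₕ = 0.11893615; term = 0.11893615²·(1 − 0.05527638)·44.2/66 = 0.0089497489.
Sum = 0.09611456.
SE = √(0.09611456) = 0.31002.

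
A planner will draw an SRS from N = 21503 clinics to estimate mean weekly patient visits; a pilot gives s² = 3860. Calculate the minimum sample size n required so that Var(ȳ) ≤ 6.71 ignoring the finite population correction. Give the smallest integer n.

576

Without fpc, n₀ = s²/D = 3860/6.71 = 575.2608.
Rounding up, n = 576.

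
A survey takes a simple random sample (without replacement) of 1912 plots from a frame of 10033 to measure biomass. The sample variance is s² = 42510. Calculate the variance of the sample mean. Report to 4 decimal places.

17.9962

Under SRS without replacement, Var(ȳ) = (1 − f)·s²/n with f = n/N = 1912/10033 = 0.19057112.
Var(ȳ) = (1 − 0.19057112)·42510/1912 = 0.80942888·22.233264 = 17.996246.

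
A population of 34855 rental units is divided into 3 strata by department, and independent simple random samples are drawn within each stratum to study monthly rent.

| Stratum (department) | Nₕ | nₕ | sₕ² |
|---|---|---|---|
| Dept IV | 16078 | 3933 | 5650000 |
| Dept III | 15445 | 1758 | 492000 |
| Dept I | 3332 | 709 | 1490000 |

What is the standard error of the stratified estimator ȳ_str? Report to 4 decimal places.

17.1673

Var(ȳ_str) = Σₕ Wₕ²(1 − fₕ)sₕ²/nₕ with Wₕ = Nₕ/N, N = 34855.
Dept IV: Wₕ = 0.46128246; term = 0.46128246²·(1 − 0.24461998)·5650000/3933 = 230.89997.
Dept III: Wₕ = 0.44312150; term = 0.44312150²·(1 − 0.11382324)·492000/1758 = 48.698125.
Dept I: Wₕ = 0.09559604; term = 0.09559604²·(1 − 0.21278511)·1490000/709 = 15.118655.
Sum = 294.71675.
SE = √(294.71675) = 17.1673.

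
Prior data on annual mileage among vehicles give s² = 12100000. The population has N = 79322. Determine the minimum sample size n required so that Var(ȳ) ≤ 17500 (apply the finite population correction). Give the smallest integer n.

686

Without fpc, n₀ = s²/D = 12100000/17500 = 691.4286.
With fpc, (1 − n/N)·s²/n ≤ D requires n ≥ n₀/(1 + n₀/N) = 691.4286/(1 + 691.4286/79322) = 685.4537.
Rounding up, n = 686.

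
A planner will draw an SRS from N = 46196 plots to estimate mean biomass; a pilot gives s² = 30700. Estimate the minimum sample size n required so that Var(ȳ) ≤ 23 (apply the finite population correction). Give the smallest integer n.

1298

Without fpc, n₀ = s²/D = 30700/23 = 1334.7826.
With fpc, (1 − n/N)·s²/n ≤ D requires n ≥ n₀/(1 + n₀/N) = 1334.7826/(1 + 1334.7826/46196) = 1297.2986.
Rounding up, n = 1298.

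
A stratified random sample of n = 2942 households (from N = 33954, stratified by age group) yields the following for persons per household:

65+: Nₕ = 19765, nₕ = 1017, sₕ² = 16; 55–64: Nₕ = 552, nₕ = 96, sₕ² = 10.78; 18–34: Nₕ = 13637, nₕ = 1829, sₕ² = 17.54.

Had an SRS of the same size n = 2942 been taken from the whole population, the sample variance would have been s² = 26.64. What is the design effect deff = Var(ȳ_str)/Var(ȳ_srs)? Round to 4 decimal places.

0.7763

Var(ȳ_str) = Σ Wₕ²(1−fₕ)sₕ²/nₕ with Wₕ = Nₕ/33954:
  65+: (19765/33954)²·(1−1017/19765)·16/1017 = 0.00505672
  55–64: (552/33954)²·(1−96/552)·10.78/96 = 2.4517126 × 10^-5
  18–34: (13637/33954)²·(1−1829/13637)·17.54/1829 = 0.0013394582
  → Var(ȳ_str) = 0.0064206953.
Var(ȳ_srs) = (1 − 2942/33954)·26.64/2942 = 0.0082704737.
deff = 0.0064206953 / 0.0082704737 = 0.7763.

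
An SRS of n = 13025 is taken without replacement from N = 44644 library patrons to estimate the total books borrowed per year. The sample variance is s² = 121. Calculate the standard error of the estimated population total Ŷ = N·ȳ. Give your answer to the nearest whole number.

3621

Var(Ŷ) = N²·Var(ȳ) = N²·(1 − n/N)·s²/n.
f = 13025/44644 = 0.29175253; Var(ȳ) = 0.70824747·121/13025 = 0.0065794966.
Var(Ŷ) = 44644² · 0.0065794966 = 1.3113507 × 10^7.
SE(Ŷ) = √(1.3113507 × 10^7) = 3621.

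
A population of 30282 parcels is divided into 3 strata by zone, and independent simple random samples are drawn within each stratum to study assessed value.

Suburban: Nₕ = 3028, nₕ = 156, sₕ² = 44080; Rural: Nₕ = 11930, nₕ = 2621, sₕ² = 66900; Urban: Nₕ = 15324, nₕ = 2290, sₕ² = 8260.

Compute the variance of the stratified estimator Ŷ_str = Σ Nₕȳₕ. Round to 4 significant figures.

Var(Ŷ_str) = Σₕ Nₕ²(1 − fₕ)sₕ²/nₕ.
Suburban: 3028²·(1 − 156/3028)·44080/156 = 2.457295 × 10^9.
Rural: 11930²·(1 − 2621/11930)·66900/2621 = 2.8346704 × 10^9.
Urban: 15324²·(1 − 2290/15324)·8260/2290 = 7.2043437 × 10^8.
Sum = 6.0123998 × 10^9.

6.012 × 10^9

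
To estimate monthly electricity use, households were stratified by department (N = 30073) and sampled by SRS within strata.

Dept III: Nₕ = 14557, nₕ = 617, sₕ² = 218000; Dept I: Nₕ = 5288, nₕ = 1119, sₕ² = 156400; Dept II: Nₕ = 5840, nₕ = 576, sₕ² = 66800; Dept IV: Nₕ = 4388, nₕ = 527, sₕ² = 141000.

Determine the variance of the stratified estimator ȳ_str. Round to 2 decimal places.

91.64

Var(ȳ_str) = Σₕ Wₕ²(1 − fₕ)sₕ²/nₕ with Wₕ = Nₕ/N, N = 30073.
Dept III: Wₕ = 0.48405547; term = 0.48405547²·(1 − 0.04238511)·218000/617 = 79.277962.
Dept I: Wₕ = 0.17583879; term = 0.17583879²·(1 − 0.21161120)·156400/1119 = 3.4070342.
Dept II: Wₕ = 0.19419413; term = 0.19419413²·(1 − 0.09863014)·66800/576 = 3.9421142.
Dept IV: Wₕ = 0.14591162; term = 0.14591162²·(1 − 0.12010027)·141000/527 = 5.0121194.
Sum = 91.63923.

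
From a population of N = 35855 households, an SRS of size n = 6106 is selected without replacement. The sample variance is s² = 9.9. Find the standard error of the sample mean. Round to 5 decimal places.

Under SRS without replacement, Var(ȳ) = (1 − f)·s²/n with f = n/N = 6106/35855 = 0.17029703.
Var(ȳ) = (1 − 0.17029703)·9.9/6106 = 0.82970297·0.001621356 = 0.0013452439.
SE(ȳ) = √(0.0013452439) = 0.03668.

0.03668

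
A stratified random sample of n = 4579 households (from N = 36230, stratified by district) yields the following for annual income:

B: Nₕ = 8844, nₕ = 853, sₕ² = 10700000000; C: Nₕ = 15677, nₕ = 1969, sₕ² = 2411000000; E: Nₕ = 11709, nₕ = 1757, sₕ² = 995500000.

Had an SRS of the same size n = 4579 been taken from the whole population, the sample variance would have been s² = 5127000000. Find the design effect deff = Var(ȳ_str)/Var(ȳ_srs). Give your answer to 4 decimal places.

Var(ȳ_str) = Σ Wₕ²(1−fₕ)sₕ²/nₕ with Wₕ = Nₕ/36230:
  B: (8844/36230)²·(1−853/8844)·10700000000/853 = 675379.61
  C: (15677/36230)²·(1−1969/15677)·2411000000/1969 = 200471.15
  E: (11709/36230)²·(1−1757/11709)·995500000/1757 = 50299.424
  → Var(ȳ_str) = 926150.18.
Var(ȳ_srs) = (1 − 4579/36230)·5127000000/4579 = 978164.23.
deff = 926150.18 / 978164.23 = 0.9468.

0.9468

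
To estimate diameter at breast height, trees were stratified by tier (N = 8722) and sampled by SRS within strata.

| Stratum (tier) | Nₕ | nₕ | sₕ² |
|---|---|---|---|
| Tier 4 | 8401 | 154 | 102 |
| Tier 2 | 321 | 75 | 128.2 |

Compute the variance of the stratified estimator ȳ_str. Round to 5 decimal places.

Var(ȳ_str) = Σₕ Wₕ²(1 − fₕ)sₕ²/nₕ with Wₕ = Nₕ/N, N = 8722.
Tier 4: Wₕ = 0.96319651; term = 0.96319651²·(1 − 0.01833115)·102/154 = 0.60321796.
Tier 2: Wₕ = 0.03680349; term = 0.03680349²·(1 − 0.23364486)·128.2/75 = 0.0017743314.
Sum = 0.60499229.

0.60499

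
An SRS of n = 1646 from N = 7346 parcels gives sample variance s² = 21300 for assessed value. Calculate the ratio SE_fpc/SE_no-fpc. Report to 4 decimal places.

f = n/N = 1646/7346 = 0.22406752.
SE_no-fpc = √(s²/n) = 3.5972853; SE_fpc = √((1−f)s²/n) = 3.1687418.
Ratio = √(1−f) = 0.88087030.

0.8809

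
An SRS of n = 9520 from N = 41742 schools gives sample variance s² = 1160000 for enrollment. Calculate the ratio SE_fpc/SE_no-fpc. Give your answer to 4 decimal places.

0.8786

f = n/N = 9520/41742 = 0.22806765.
SE_no-fpc = √(s²/n) = 11.038512; SE_fpc = √((1−f)s²/n) = 9.6984011.
Ratio = √(1−f) = 0.87859681.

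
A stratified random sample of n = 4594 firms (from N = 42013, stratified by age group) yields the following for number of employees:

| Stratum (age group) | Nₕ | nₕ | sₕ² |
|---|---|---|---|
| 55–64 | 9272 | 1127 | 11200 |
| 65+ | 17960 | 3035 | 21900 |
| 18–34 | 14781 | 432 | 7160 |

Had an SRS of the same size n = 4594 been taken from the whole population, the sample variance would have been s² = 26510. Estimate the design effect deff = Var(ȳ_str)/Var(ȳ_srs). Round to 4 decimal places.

Var(ȳ_str) = Σ Wₕ²(1−fₕ)sₕ²/nₕ with Wₕ = Nₕ/42013:
  55–64: (9272/42013)²·(1−1127/9272)·11200/1127 = 0.42519802
  65+: (17960/42013)²·(1−3035/17960)·21900/3035 = 1.0958187
  18–34: (14781/42013)²·(1−432/14781)·7160/432 = 1.9915322
  → Var(ȳ_str) = 3.5125489.
Var(ȳ_srs) = (1 − 4594/42013)·26510/4594 = 5.1395751.
deff = 3.5125489 / 5.1395751 = 0.6834.

0.6834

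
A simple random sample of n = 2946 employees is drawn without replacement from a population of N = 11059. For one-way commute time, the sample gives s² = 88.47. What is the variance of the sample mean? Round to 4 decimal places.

0.0220

Under SRS without replacement, Var(ȳ) = (1 − f)·s²/n with f = n/N = 2946/11059 = 0.26638937.
Var(ȳ) = (1 − 0.26638937)·88.47/2946 = 0.73361063·0.03003055 = 0.022030731.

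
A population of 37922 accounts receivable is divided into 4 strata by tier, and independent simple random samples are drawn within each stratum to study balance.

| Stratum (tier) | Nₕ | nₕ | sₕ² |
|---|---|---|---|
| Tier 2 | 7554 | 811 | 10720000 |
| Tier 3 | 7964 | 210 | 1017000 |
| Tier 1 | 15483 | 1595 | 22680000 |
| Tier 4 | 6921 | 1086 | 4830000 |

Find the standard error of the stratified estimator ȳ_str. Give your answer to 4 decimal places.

Var(ȳ_str) = Σₕ Wₕ²(1 − fₕ)sₕ²/nₕ with Wₕ = Nₕ/N, N = 37922.
Tier 2: Wₕ = 0.19919835; term = 0.19919835²·(1 − 0.10736034)·10720000/811 = 468.18943.
Tier 3: Wₕ = 0.21001002; term = 0.21001002²·(1 − 0.02636866)·1017000/210 = 207.95829.
Tier 1: Wₕ = 0.40828543; term = 0.40828543²·(1 − 0.10301621)·22680000/1595 = 2126.154.
Tier 4: Wₕ = 0.18250620; term = 0.18250620²·(1 − 0.15691374)·4830000/1086 = 124.89485.
Sum = 2927.1966.
SE = √(2927.1966) = 54.1036.

54.1036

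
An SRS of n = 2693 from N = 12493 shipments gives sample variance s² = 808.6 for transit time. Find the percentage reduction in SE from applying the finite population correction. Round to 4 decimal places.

11.4314

f = n/N = 2693/12493 = 0.21556071.
SE_no-fpc = √(s²/n) = 0.54795979; SE_fpc = √((1−f)s²/n) = 0.48532019.
Ratio = √(1−f) = 0.88568577. Reduction = 100·(1 − 0.88568577) = 11.4314%.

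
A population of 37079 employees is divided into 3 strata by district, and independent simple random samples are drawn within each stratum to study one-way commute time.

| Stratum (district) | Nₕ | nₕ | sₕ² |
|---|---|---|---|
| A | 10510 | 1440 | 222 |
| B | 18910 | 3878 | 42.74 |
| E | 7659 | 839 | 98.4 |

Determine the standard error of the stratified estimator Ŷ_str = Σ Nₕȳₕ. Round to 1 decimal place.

Var(Ŷ_str) = Σₕ Nₕ²(1 − fₕ)sₕ²/nₕ.
A: 10510²·(1 − 1440/10510)·222/1440 = 1.4696045 × 10^7.
B: 18910²·(1 − 3878/18910)·42.74/3878 = 3.1328169 × 10^6.
E: 7659²·(1 − 839/7659)·98.4/839 = 6.1261776 × 10^6.
Sum = 2.395504 × 10^7.
SE = √(2.395504 × 10^7) = 4894.4.

4894.4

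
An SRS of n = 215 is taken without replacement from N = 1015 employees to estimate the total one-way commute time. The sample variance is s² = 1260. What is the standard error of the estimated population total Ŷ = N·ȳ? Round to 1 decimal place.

2181.4

Var(Ŷ) = N²·Var(ȳ) = N²·(1 − n/N)·s²/n.
f = 215/1015 = 0.21182266; Var(ȳ) = 0.78817734·1260/215 = 4.6190858.
Var(Ŷ) = 1015² · 4.6190858 = 4.7586977 × 10^6.
SE(Ŷ) = √(4.7586977 × 10^6) = 2181.4.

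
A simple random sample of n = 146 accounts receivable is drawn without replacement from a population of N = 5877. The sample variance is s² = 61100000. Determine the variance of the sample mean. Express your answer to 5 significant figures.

408100

Under SRS without replacement, Var(ȳ) = (1 − f)·s²/n with f = n/N = 146/5877 = 0.02484261.
Var(ȳ) = (1 − 0.02484261)·61100000/146 = 0.97515739·418493.15 = 408096.69.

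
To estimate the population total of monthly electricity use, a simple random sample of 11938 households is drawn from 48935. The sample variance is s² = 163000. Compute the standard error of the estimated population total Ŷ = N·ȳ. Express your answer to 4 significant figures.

Var(Ŷ) = N²·Var(ȳ) = N²·(1 − n/N)·s²/n.
f = 11938/48935 = 0.24395627; Var(ȳ) = 0.75604373·163000/11938 = 10.322929.
Var(Ŷ) = 48935² · 10.322929 = 2.4719639 × 10^10.
SE(Ŷ) = √(2.4719639 × 10^10) = 157200.

157200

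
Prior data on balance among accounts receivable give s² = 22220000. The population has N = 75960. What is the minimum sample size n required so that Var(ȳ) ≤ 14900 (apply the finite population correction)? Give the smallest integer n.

1463

Without fpc, n₀ = s²/D = 22220000/14900 = 1491.2752.
With fpc, (1 − n/N)·s²/n ≤ D requires n ≥ n₀/(1 + n₀/N) = 1491.2752/(1 + 1491.2752/75960) = 1462.5616.
Rounding up, n = 1463.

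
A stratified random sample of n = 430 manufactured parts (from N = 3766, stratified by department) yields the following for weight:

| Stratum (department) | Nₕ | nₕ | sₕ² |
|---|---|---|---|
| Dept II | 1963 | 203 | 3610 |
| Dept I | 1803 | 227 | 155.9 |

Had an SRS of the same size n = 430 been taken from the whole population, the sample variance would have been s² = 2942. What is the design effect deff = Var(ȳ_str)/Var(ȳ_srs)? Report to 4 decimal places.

Var(ȳ_str) = Σ Wₕ²(1−fₕ)sₕ²/nₕ with Wₕ = Nₕ/3766:
  Dept II: (1963/3766)²·(1−203/1963)·3610/203 = 4.3319506
  Dept I: (1803/3766)²·(1−227/1803)·155.9/227 = 0.13759782
  → Var(ȳ_str) = 4.4695484.
Var(ȳ_srs) = (1 − 430/3766)·2942/430 = 6.0606603.
deff = 4.4695484 / 6.0606603 = 0.7375.

0.7375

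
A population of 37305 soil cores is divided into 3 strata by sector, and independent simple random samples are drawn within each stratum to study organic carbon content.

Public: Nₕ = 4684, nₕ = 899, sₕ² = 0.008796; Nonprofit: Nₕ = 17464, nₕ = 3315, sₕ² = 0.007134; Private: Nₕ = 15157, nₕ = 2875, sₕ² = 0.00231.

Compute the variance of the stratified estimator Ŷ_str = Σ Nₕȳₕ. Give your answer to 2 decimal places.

Var(Ŷ_str) = Σₕ Nₕ²(1 − fₕ)sₕ²/nₕ.
Public: 4684²·(1 − 899/4684)·0.008796/899 = 173.46358.
Nonprofit: 17464²·(1 − 3315/17464)·0.007134/3315 = 531.76413.
Private: 15157²·(1 − 2875/15157)·0.00231/2875 = 149.57413.
Sum = 854.80184.

854.80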